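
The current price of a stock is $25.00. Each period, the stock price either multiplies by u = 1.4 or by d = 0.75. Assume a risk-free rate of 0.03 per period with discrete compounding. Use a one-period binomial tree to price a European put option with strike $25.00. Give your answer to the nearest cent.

Risk-neutral probability p = (1 + 0.03 − 0.75)/(1.4 − 0.75) = 0.2800/0.6500 = 0.4308
Terminal stock prices: S_u = 35, S_d = 18.75
Terminal payoffs (K − S): max(-10, 0) = 0, max(6.25, 0) = 6.25
Node 0 (S = 25): V_0 = 1/1.03·[0.4308·0.0000 + 0.5692·6.2500] = 3.4541

$3.45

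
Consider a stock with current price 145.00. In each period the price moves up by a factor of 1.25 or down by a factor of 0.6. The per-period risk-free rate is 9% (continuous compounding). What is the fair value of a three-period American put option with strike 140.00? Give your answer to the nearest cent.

16.80

Risk-neutral probability p = (e^0.09 − 0.6)/(1.25 − 0.6) = 0.4942/0.6500 = 0.7603
Terminal stock prices: S_uuu = 283.2, S_uud = 135.9, S_udd = 65.25, S_ddd = 31.32
Terminal payoffs (K − S): max(-143.2, 0) = 0, max(4.062, 0) = 4.062, max(74.75, 0) = 74.75, max(108.7, 0) = 108.7
Node uu (S = 226.6): continuation = e^(−0.09)·[0.7603·0.0000 + 0.2397·4.0625] = 0.8901; exercise value = 0.0000 ≤ continuation, so V_uu = 0.8901
Node ud (S = 108.8): continuation = e^(−0.09)·[0.7603·4.0625 + 0.2397·74.7500] = 19.2004; exercise value = 31.2500 > continuation, so V_ud = 31.2500 (exercise)
Node dd (S = 52.2): continuation = e^(−0.09)·[0.7603·74.7500 + 0.2397·108.6800] = 75.7504; exercise value = 87.8000 > continuation, so V_dd = 87.8000 (exercise)
Node u (S = 181.2): continuation = e^(−0.09)·[0.7603·0.8901 + 0.2397·31.2500] = 7.4653; exercise value = 0.0000 ≤ continuation, so V_u = 7.4653
Node d (S = 87): continuation = e^(−0.09)·[0.7603·31.2500 + 0.2397·87.8000] = 40.9504; exercise value = 53.0000 > continuation, so V_d = 53.0000 (exercise)
Node 0 (S = 145): continuation = e^(−0.09)·[0.7603·7.4653 + 0.2397·53.0000] = 16.7993; exercise value = 0.0000 ≤ continuation, so V_0 = 16.7993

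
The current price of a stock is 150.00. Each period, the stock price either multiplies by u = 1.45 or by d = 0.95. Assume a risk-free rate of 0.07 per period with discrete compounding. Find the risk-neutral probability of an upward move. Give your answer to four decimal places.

p = 0.2400

Risk-neutral probability p = (1 + 0.07 − 0.95)/(1.45 − 0.95) = 0.1200/0.5000 = 0.2400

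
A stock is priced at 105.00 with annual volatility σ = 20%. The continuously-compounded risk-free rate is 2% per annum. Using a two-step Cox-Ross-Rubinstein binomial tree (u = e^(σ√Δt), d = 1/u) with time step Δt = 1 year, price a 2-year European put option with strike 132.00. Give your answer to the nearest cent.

27.75

CRR parameters: u = e^(σ√Δt) = e^(0.2·√1) = 1.2214, d = 1/u = 0.8187
Per-period rate: rΔt = 0.02·1 = 0.02, so R = e^0.02 = 1.0202
Risk-neutral probability p = (e^0.02 − 0.8187)/(1.2214 − 0.8187) = 0.2015/0.4027 = 0.5003
Terminal stock prices: S_uu = 156.6, S_ud = 105, S_dd = 70.38
Terminal payoffs (K − S): max(-24.64, 0) = 0, max(27, 0) = 27, max(61.62, 0) = 61.62
Node u (S = 128.2): V_u = e^(−0.02)·[0.5003·0.0000 + 0.4997·27.0000] = 13.2238
Node d (S = 85.97): V_d = e^(−0.02)·[0.5003·27.0000 + 0.4997·61.6164] = 43.4195
Node 0 (S = 105): V_0 = e^(−0.02)·[0.5003·13.2238 + 0.4997·43.4195] = 27.7510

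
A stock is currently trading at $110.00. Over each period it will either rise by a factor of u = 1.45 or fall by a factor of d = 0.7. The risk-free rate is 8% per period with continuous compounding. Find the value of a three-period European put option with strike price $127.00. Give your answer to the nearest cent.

Risk-neutral probability p = (e^0.08 − 0.7)/(1.45 − 0.7) = 0.3833/0.7500 = 0.5110
Terminal stock prices: S_uuu = 335.3, S_uud = 161.9, S_udd = 78.15, S_ddd = 37.73
Terminal payoffs (K − S): max(-208.3, 0) = 0, max(-34.89, 0) = 0, max(48.85, 0) = 48.85, max(89.27, 0) = 89.27
Node uu (S = 231.3): V_uu = e^(−0.08)·[0.5110·0.0000 + 0.4890·0.0000] = 0.0000
Node ud (S = 111.6): V_ud = e^(−0.08)·[0.5110·0.0000 + 0.4890·48.8450] = 22.0466
Node dd (S = 53.9): V_dd = e^(−0.08)·[0.5110·48.8450 + 0.4890·89.2700] = 63.3358
Node u (S = 159.5): V_u = e^(−0.08)·[0.5110·0.0000 + 0.4890·22.0466] = 9.9509
Node d (S = 77): V_d = e^(−0.08)·[0.5110·22.0466 + 0.4890·63.3358] = 38.9878
Node 0 (S = 110): V_0 = e^(−0.08)·[0.5110·9.9509 + 0.4890·38.9878] = 22.2919

$22.29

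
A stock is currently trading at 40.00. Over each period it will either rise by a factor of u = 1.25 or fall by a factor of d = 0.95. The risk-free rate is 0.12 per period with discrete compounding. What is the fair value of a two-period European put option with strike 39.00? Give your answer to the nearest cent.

Risk-neutral probability p = (1 + 0.12 − 0.95)/(1.25 − 0.95) = 0.1700/0.3000 = 0.5667
Terminal stock prices: S_uu = 62.5, S_ud = 47.5, S_dd = 36.1
Terminal payoffs (K − S): max(-23.5, 0) = 0, max(-8.5, 0) = 0, max(2.9, 0) = 2.9
Node u (S = 50): V_u = 1/1.12·[0.5667·0.0000 + 0.4333·0.0000] = 0.0000
Node d (S = 38): V_d = 1/1.12·[0.5667·0.0000 + 0.4333·2.9000] = 1.1220
Node 0 (S = 40): V_0 = 1/1.12·[0.5667·0.0000 + 0.4333·1.1220] = 0.4341

0.43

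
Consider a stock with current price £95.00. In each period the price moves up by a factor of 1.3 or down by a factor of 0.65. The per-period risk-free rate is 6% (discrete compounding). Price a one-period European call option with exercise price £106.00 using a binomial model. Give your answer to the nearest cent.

£10.41

Risk-neutral probability p = (1 + 0.06 − 0.65)/(1.3 − 0.65) = 0.4100/0.6500 = 0.6308
Terminal stock prices: S_u = 123.5, S_d = 61.75
Terminal payoffs (S − K): max(17.5, 0) = 17.5, max(-44.25, 0) = 0
Node 0 (S = 95): V_0 = 1/1.06·[0.6308·17.5000 + 0.3692·0.0000] = 10.4136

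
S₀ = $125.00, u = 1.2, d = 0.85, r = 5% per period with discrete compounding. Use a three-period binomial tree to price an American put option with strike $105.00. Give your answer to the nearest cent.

Risk-neutral probability p = (1 + 0.05 − 0.85)/(1.2 − 0.85) = 0.2000/0.3500 = 0.5714
Terminal stock prices: S_uuu = 216, S_uud = 153, S_udd = 108.4, S_ddd = 76.77
Terminal payoffs (K − S): max(-111, 0) = 0, max(-48, 0) = 0, max(-3.375, 0) = 0, max(28.23, 0) = 28.23
Node uu (S = 180): continuation = 1/1.05·[0.5714·0.0000 + 0.4286·0.0000] = 0.0000; exercise value = 0.0000 ≤ continuation, so V_uu = 0.0000
Node ud (S = 127.5): continuation = 1/1.05·[0.5714·0.0000 + 0.4286·0.0000] = 0.0000; exercise value = 0.0000 ≤ continuation, so V_ud = 0.0000
Node dd (S = 90.31): continuation = 1/1.05·[0.5714·0.0000 + 0.4286·28.2344] = 11.5242; exercise value = 14.6875 > continuation, so V_dd = 14.6875 (exercise)
Node u (S = 150): continuation = 1/1.05·[0.5714·0.0000 + 0.4286·0.0000] = 0.0000; exercise value = 0.0000 ≤ continuation, so V_u = 0.0000
Node d (S = 106.2): continuation = 1/1.05·[0.5714·0.0000 + 0.4286·14.6875] = 5.9949; exercise value = 0.0000 ≤ continuation, so V_d = 5.9949
Node 0 (S = 125): continuation = 1/1.05·[0.5714·0.0000 + 0.4286·5.9949] = 2.4469; exercise value = 0.0000 ≤ continuation, so V_0 = 2.4469

$2.45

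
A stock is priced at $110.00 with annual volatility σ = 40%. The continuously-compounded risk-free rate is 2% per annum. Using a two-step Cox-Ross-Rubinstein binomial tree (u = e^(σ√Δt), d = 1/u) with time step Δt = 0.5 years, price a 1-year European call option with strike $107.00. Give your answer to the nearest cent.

CRR parameters: u = e^(σ√Δt) = e^(0.4·√0.5) = 1.3269, d = 1/u = 0.7536
Per-period rate: rΔt = 0.02·0.5 = 0.01, so R = e^0.01 = 1.0101
Risk-neutral probability p = (e^0.01 − 0.7536)/(1.3269 − 0.7536) = 0.2564/0.5733 = 0.4473
Terminal stock prices: S_uu = 193.7, S_ud = 110, S_dd = 62.48
Terminal payoffs (S − K): max(86.67, 0) = 86.67, max(3, 0) = 3, max(-44.52, 0) = 0
Node u (S = 146): V_u = e^(−0.01)·[0.4473·86.6720 + 0.5527·3.0000] = 40.0233
Node d (S = 82.9): V_d = e^(−0.01)·[0.4473·3.0000 + 0.5527·0.0000] = 1.3285
Node 0 (S = 110): V_0 = e^(−0.01)·[0.4473·40.0233 + 0.5527·1.3285] = 18.4508

$18.45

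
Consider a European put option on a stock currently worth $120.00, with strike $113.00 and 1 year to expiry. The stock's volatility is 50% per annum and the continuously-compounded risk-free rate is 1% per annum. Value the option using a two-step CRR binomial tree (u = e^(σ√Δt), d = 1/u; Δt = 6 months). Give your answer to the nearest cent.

CRR parameters: u = e^(σ√Δt) = e^(0.5·√0.5) = 1.4241, d = 1/u = 0.7022
Per-period rate: rΔt = 0.01·0.5 = 0.005, so R = e^0.005 = 1.0050
Risk-neutral probability p = (e^0.005 − 0.7022)/(1.4241 − 0.7022) = 0.3028/0.7219 = 0.4195
Terminal stock prices: S_uu = 243.4, S_ud = 120, S_dd = 59.17
Terminal payoffs (K − S): max(-130.4, 0) = 0, max(-7, 0) = 0, max(53.83, 0) = 53.83
Node u (S = 170.9): V_u = e^(−0.005)·[0.4195·0.0000 + 0.5805·0.0000] = 0.0000
Node d (S = 84.26): V_d = e^(−0.005)·[0.4195·0.0000 + 0.5805·53.8318] = 31.0954
Node 0 (S = 120): V_0 = e^(−0.005)·[0.4195·0.0000 + 0.5805·31.0954] = 17.9620

$17.96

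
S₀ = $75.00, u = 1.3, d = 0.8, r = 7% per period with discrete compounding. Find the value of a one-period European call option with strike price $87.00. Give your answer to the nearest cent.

$5.30

Risk-neutral probability p = (1 + 0.07 − 0.8)/(1.3 − 0.8) = 0.2700/0.5000 = 0.5400
Terminal stock prices: S_u = 97.5, S_d = 60
Terminal payoffs (S − K): max(10.5, 0) = 10.5, max(-27, 0) = 0
Node 0 (S = 75): V_0 = 1/1.07·[0.5400·10.5000 + 0.4600·0.0000] = 5.2991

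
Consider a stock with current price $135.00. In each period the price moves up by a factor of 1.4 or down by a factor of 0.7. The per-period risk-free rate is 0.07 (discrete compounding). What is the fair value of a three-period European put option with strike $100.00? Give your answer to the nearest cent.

Risk-neutral probability p = (1 + 0.07 − 0.7)/(1.4 − 0.7) = 0.3700/0.7000 = 0.5286
Terminal stock prices: S_uuu = 370.4, S_uud = 185.2, S_udd = 92.61, S_ddd = 46.3
Terminal payoffs (K − S): max(-270.4, 0) = 0, max(-85.22, 0) = 0, max(7.39, 0) = 7.39, max(53.7, 0) = 53.7
Node uu (S = 264.6): V_uu = 1/1.07·[0.5286·0.0000 + 0.4714·0.0000] = 0.0000
Node ud (S = 132.3): V_ud = 1/1.07·[0.5286·0.0000 + 0.4714·7.3900] = 3.2559
Node dd (S = 66.15): V_dd = 1/1.07·[0.5286·7.3900 + 0.4714·53.6950] = 27.3079
Node u (S = 189): V_u = 1/1.07·[0.5286·0.0000 + 0.4714·3.2559] = 1.4345
Node d (S = 94.5): V_d = 1/1.07·[0.5286·3.2559 + 0.4714·27.3079] = 13.6399
Node 0 (S = 135): V_0 = 1/1.07·[0.5286·1.4345 + 0.4714·13.6399] = 6.7182

$6.72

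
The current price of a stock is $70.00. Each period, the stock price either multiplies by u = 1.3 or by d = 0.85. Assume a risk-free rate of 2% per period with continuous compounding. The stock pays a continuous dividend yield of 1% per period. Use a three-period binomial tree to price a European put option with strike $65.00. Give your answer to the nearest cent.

Per-period risk-free factor R = e^0.02 = 1.0202; dividend-adjusted growth = e^(0.02−0.01) = 1.0101.
Risk-neutral probability p = (1.0101 − 0.85)/(1.3 − 0.85) = 0.1601/0.4500 = 0.3557
Terminal stock prices: S_uuu = 153.8, S_uud = 100.6, S_udd = 65.75, S_ddd = 42.99
Terminal payoffs (K − S): max(-88.79, 0) = 0, max(-35.56, 0) = 0, max(-0.7475, 0) = 0, max(22.01, 0) = 22.01
Node uu (S = 118.3): V_uu = e^(−0.02)·[0.3557·0.0000 + 0.6443·0.0000] = 0.0000
Node ud (S = 77.35): V_ud = e^(−0.02)·[0.3557·0.0000 + 0.6443·0.0000] = 0.0000
Node dd (S = 50.57): V_dd = e^(−0.02)·[0.3557·0.0000 + 0.6443·22.0113] = 13.9017
Node u (S = 91): V_u = e^(−0.02)·[0.3557·0.0000 + 0.6443·0.0000] = 0.0000
Node d (S = 59.5): V_d = e^(−0.02)·[0.3557·0.0000 + 0.6443·13.9017] = 8.7800
Node 0 (S = 70): V_0 = e^(−0.02)·[0.3557·0.0000 + 0.6443·8.7800] = 5.5452

$5.55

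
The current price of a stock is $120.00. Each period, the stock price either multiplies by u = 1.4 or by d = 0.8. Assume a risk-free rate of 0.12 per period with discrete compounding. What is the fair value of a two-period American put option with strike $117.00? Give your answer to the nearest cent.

Risk-neutral probability p = (1 + 0.12 − 0.8)/(1.4 − 0.8) = 0.3200/0.6000 = 0.5333
Terminal stock prices: S_uu = 235.2, S_ud = 134.4, S_dd = 76.8
Terminal payoffs (K − S): max(-118.2, 0) = 0, max(-17.4, 0) = 0, max(40.2, 0) = 40.2
Node u (S = 168): continuation = 1/1.12·[0.5333·0.0000 + 0.4667·0.0000] = 0.0000; exercise value = 0.0000 ≤ continuation, so V_u = 0.0000
Node d (S = 96): continuation = 1/1.12·[0.5333·0.0000 + 0.4667·40.2000] = 16.7500; exercise value = 21.0000 > continuation, so V_d = 21.0000 (exercise)
Node 0 (S = 120): continuation = 1/1.12·[0.5333·0.0000 + 0.4667·21.0000] = 8.7500; exercise value = 0.0000 ≤ continuation, so V_0 = 8.7500

$8.75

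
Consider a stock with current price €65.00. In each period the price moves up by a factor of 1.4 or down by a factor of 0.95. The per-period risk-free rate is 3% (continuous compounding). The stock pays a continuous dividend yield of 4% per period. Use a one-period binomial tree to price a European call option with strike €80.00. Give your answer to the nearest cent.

Per-period risk-free factor R = e^0.03 = 1.0305; dividend-adjusted growth = e^(0.03−0.04) = 0.9900.
Risk-neutral probability p = (0.9900 − 0.95)/(1.4 − 0.95) = 0.0400/0.4500 = 0.0890
Terminal stock prices: S_u = 91, S_d = 61.75
Terminal payoffs (S − K): max(11, 0) = 11, max(-18.25, 0) = 0
Node 0 (S = 65): V_0 = e^(−0.03)·[0.0890·11.0000 + 0.9110·0.0000] = 0.9501

€0.95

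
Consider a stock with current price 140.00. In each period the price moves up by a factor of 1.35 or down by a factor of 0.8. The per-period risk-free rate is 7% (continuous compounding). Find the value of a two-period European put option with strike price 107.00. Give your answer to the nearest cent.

Risk-neutral probability p = (e^0.07 − 0.8)/(1.35 − 0.8) = 0.2725/0.5500 = 0.4955
Terminal stock prices: S_uu = 255.2, S_ud = 151.2, S_dd = 89.6
Terminal payoffs (K − S): max(-148.2, 0) = 0, max(-44.2, 0) = 0, max(17.4, 0) = 17.4
Node u (S = 189): V_u = e^(−0.07)·[0.4955·0.0000 + 0.5045·0.0000] = 0.0000
Node d (S = 112): V_d = e^(−0.07)·[0.4955·0.0000 + 0.5045·17.4000] = 8.1853
Node 0 (S = 140): V_0 = e^(−0.07)·[0.4955·0.0000 + 0.5045·8.1853] = 3.8506

3.85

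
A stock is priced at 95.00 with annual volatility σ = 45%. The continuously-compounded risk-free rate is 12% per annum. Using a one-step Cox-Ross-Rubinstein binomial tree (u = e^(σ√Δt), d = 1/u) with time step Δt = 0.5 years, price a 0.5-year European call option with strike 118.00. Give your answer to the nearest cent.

CRR parameters: u = e^(σ√Δt) = e^(0.45·√0.5) = 1.3746, d = 1/u = 0.7275
Per-period rate: rΔt = 0.12·0.5 = 0.06, so R = e^0.06 = 1.0618
Risk-neutral probability p = (e^0.06 − 0.7275)/(1.3746 − 0.7275) = 0.3344/0.6472 = 0.5167
Terminal stock prices: S_u = 130.6, S_d = 69.11
Terminal payoffs (S − K): max(12.59, 0) = 12.59, max(-48.89, 0) = 0
Node 0 (S = 95): V_0 = e^(−0.06)·[0.5167·12.5916 + 0.4833·0.0000] = 6.1267

6.13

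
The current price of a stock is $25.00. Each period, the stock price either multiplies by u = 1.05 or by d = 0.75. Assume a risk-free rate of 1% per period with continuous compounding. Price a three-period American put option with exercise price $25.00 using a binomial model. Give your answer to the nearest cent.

Risk-neutral probability p = (e^0.01 − 0.75)/(1.05 − 0.75) = 0.2601/0.3000 = 0.8668
Terminal stock prices: S_uuu = 28.94, S_uud = 20.67, S_udd = 14.77, S_ddd = 10.55
Terminal payoffs (K − S): max(-3.941, 0) = 0, max(4.328, 0) = 4.328, max(10.23, 0) = 10.23, max(14.45, 0) = 14.45
Node uu (S = 27.56): continuation = e^(−0.01)·[0.8668·0.0000 + 0.1332·4.3281] = 0.5706; exercise value = 0.0000 ≤ continuation, so V_uu = 0.5706
Node ud (S = 19.69): continuation = e^(−0.01)·[0.8668·4.3281 + 0.1332·10.2344] = 5.0637; exercise value = 5.3125 > continuation, so V_ud = 5.3125 (exercise)
Node dd (S = 14.06): continuation = e^(−0.01)·[0.8668·10.2344 + 0.1332·14.4531] = 10.6887; exercise value = 10.9375 > continuation, so V_dd = 10.9375 (exercise)
Node u (S = 26.25): continuation = e^(−0.01)·[0.8668·0.5706 + 0.1332·5.3125] = 1.1901; exercise value = 0.0000 ≤ continuation, so V_u = 1.1901
Node d (S = 18.75): continuation = e^(−0.01)·[0.8668·5.3125 + 0.1332·10.9375] = 6.0012; exercise value = 6.2500 > continuation, so V_d = 6.2500 (exercise)
Node 0 (S = 25): continuation = e^(−0.01)·[0.8668·1.1901 + 0.1332·6.2500] = 1.8454; exercise value = 0.0000 ≤ continuation, so V_0 = 1.8454

$1.85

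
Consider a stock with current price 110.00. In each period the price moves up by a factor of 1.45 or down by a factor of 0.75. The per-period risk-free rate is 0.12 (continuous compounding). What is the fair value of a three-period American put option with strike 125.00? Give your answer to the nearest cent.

20.18

Risk-neutral probability p = (e^0.12 − 0.75)/(1.45 − 0.75) = 0.3775/0.7000 = 0.5393
Terminal stock prices: S_uuu = 335.3, S_uud = 173.5, S_udd = 89.72, S_ddd = 46.41
Terminal payoffs (K − S): max(-210.3, 0) = 0, max(-48.46, 0) = 0, max(35.28, 0) = 35.28, max(78.59, 0) = 78.59
Node uu (S = 231.3): continuation = e^(−0.12)·[0.5393·0.0000 + 0.4607·0.0000] = 0.0000; exercise value = 0.0000 ≤ continuation, so V_uu = 0.0000
Node ud (S = 119.6): continuation = e^(−0.12)·[0.5393·0.0000 + 0.4607·35.2812] = 14.4167; exercise value = 5.3750 ≤ continuation, so V_ud = 14.4167
Node dd (S = 61.88): continuation = e^(−0.12)·[0.5393·35.2812 + 0.4607·78.5938] = 48.9901; exercise value = 63.1250 > continuation, so V_dd = 63.1250 (exercise)
Node u (S = 159.5): continuation = e^(−0.12)·[0.5393·0.0000 + 0.4607·14.4167] = 5.8909; exercise value = 0.0000 ≤ continuation, so V_u = 5.8909
Node d (S = 82.5): continuation = e^(−0.12)·[0.5393·14.4167 + 0.4607·63.1250] = 32.6897; exercise value = 42.5000 > continuation, so V_d = 42.5000 (exercise)
Node 0 (S = 110): continuation = e^(−0.12)·[0.5393·5.8909 + 0.4607·42.5000] = 20.1840; exercise value = 15.0000 ≤ continuation, so V_0 = 20.1840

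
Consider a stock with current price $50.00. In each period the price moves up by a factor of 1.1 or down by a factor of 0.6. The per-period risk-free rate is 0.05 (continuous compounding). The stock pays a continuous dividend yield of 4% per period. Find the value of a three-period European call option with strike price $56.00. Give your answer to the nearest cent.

Per-period risk-free factor R = e^0.05 = 1.0513; dividend-adjusted growth = e^(0.05−0.04) = 1.0101.
Risk-neutral probability p = (1.0101 − 0.6)/(1.1 − 0.6) = 0.4101/0.5000 = 0.8201
Terminal stock prices: S_uuu = 66.55, S_uud = 36.3, S_udd = 19.8, S_ddd = 10.8
Terminal payoffs (S − K): max(10.55, 0) = 10.55, max(-19.7, 0) = 0, max(-36.2, 0) = 0, max(-45.2, 0) = 0
Node uu (S = 60.5): V_uu = e^(−0.05)·[0.8201·10.5500 + 0.1799·0.0000] = 8.2301
Node ud (S = 33): V_ud = e^(−0.05)·[0.8201·0.0000 + 0.1799·0.0000] = 0.0000
Node dd (S = 18): V_dd = e^(−0.05)·[0.8201·0.0000 + 0.1799·0.0000] = 0.0000
Node u (S = 55): V_u = e^(−0.05)·[0.8201·8.2301 + 0.1799·0.0000] = 6.4203
Node d (S = 30): V_d = e^(−0.05)·[0.8201·0.0000 + 0.1799·0.0000] = 0.0000
Node 0 (S = 50): V_0 = e^(−0.05)·[0.8201·6.4203 + 0.1799·0.0000] = 5.0085

$5.01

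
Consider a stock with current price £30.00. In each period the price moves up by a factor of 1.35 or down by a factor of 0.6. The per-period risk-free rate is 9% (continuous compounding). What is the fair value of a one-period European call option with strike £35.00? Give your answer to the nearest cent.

£3.31

Risk-neutral probability p = (e^0.09 − 0.6)/(1.35 − 0.6) = 0.4942/0.7500 = 0.6589
Terminal stock prices: S_u = 40.5, S_d = 18
Terminal payoffs (S − K): max(5.5, 0) = 5.5, max(-17, 0) = 0
Node 0 (S = 30): V_0 = e^(−0.09)·[0.6589·5.5000 + 0.3411·0.0000] = 3.3120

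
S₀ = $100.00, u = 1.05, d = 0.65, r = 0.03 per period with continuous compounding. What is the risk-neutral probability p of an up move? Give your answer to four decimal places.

Risk-neutral probability p = (e^0.03 − 0.65)/(1.05 − 0.65) = 0.3805/0.4000 = 0.9511

p = 0.9511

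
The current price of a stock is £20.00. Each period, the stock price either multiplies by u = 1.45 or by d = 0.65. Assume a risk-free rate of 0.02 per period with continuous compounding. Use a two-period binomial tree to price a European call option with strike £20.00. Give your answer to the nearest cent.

£4.54

Risk-neutral probability p = (e^0.02 − 0.65)/(1.45 − 0.65) = 0.3702/0.8000 = 0.4628
Terminal stock prices: S_uu = 42.05, S_ud = 18.85, S_dd = 8.45
Terminal payoffs (S − K): max(22.05, 0) = 22.05, max(-1.15, 0) = 0, max(-11.55, 0) = 0
Node u (S = 29): V_u = e^(−0.02)·[0.4628·22.0500 + 0.5372·0.0000] = 10.0016
Node d (S = 13): V_d = e^(−0.02)·[0.4628·0.0000 + 0.5372·0.0000] = 0.0000
Node 0 (S = 20): V_0 = e^(−0.02)·[0.4628·10.0016 + 0.5372·0.0000] = 4.5366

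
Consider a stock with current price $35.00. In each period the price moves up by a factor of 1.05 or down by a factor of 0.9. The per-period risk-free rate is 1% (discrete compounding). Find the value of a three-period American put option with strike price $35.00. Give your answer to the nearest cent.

$1.33

Risk-neutral probability p = (1 + 0.01 − 0.9)/(1.05 − 0.9) = 0.1100/0.1500 = 0.7333
Terminal stock prices: S_uuu = 40.52, S_uud = 34.73, S_udd = 29.77, S_ddd = 25.52
Terminal payoffs (K − S): max(-5.517, 0) = 0, max(0.2713, 0) = 0.2713, max(5.232, 0) = 5.232, max(9.485, 0) = 9.485
Node uu (S = 38.59): continuation = 1/1.01·[0.7333·0.0000 + 0.2667·0.2713] = 0.0716; exercise value = 0.0000 ≤ continuation, so V_uu = 0.0716
Node ud (S = 33.08): continuation = 1/1.01·[0.7333·0.2713 + 0.2667·5.2325] = 1.5785; exercise value = 1.9250 > continuation, so V_ud = 1.9250 (exercise)
Node dd (S = 28.35): continuation = 1/1.01·[0.7333·5.2325 + 0.2667·9.4850] = 6.3035; exercise value = 6.6500 > continuation, so V_dd = 6.6500 (exercise)
Node u (S = 36.75): continuation = 1/1.01·[0.7333·0.0716 + 0.2667·1.9250] = 0.5603; exercise value = 0.0000 ≤ continuation, so V_u = 0.5603
Node d (S = 31.5): continuation = 1/1.01·[0.7333·1.9250 + 0.2667·6.6500] = 3.1535; exercise value = 3.5000 > continuation, so V_d = 3.5000 (exercise)
Node 0 (S = 35): continuation = 1/1.01·[0.7333·0.5603 + 0.2667·3.5000] = 1.3309; exercise value = 0.0000 ≤ continuation, so V_0 = 1.3309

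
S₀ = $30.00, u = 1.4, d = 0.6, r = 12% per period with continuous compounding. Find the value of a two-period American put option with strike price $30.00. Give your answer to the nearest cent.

Risk-neutral probability p = (e^0.12 − 0.6)/(1.4 − 0.6) = 0.5275/0.8000 = 0.6594
Terminal stock prices: S_uu = 58.8, S_ud = 25.2, S_dd = 10.8
Terminal payoffs (K − S): max(-28.8, 0) = 0, max(4.8, 0) = 4.8, max(19.2, 0) = 19.2
Node u (S = 42): continuation = e^(−0.12)·[0.6594·0.0000 + 0.3406·4.8000] = 1.4501; exercise value = 0.0000 ≤ continuation, so V_u = 1.4501
Node d (S = 18): continuation = e^(−0.12)·[0.6594·4.8000 + 0.3406·19.2000] = 8.6076; exercise value = 12.0000 > continuation, so V_d = 12.0000 (exercise)
Node 0 (S = 30): continuation = e^(−0.12)·[0.6594·1.4501 + 0.3406·12.0000] = 4.4734; exercise value = 0.0000 ≤ continuation, so V_0 = 4.4734

$4.47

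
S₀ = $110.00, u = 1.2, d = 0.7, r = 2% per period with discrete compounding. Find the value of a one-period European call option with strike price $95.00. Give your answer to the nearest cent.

$23.22

Risk-neutral probability p = (1 + 0.02 − 0.7)/(1.2 − 0.7) = 0.3200/0.5000 = 0.6400
Terminal stock prices: S_u = 132, S_d = 77
Terminal payoffs (S − K): max(37, 0) = 37, max(-18, 0) = 0
Node 0 (S = 110): V_0 = 1/1.02·[0.6400·37.0000 + 0.3600·0.0000] = 23.2157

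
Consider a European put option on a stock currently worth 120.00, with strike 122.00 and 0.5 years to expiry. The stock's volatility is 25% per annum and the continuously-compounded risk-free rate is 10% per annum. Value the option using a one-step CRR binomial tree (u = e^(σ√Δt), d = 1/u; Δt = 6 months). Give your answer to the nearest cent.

CRR parameters: u = e^(σ√Δt) = e^(0.25·√0.5) = 1.1934, d = 1/u = 0.8380
Per-period rate: rΔt = 0.1·0.5 = 0.05, so R = e^0.05 = 1.0513
Risk-neutral probability p = (e^0.05 − 0.8380)/(1.1934 − 0.8380) = 0.2133/0.3554 = 0.6002
Terminal stock prices: S_u = 143.2, S_d = 100.6
Terminal payoffs (K − S): max(-21.2, 0) = 0, max(21.44, 0) = 21.44
Node 0 (S = 120): V_0 = e^(−0.05)·[0.6002·0.0000 + 0.3998·21.4440] = 8.1555

8.16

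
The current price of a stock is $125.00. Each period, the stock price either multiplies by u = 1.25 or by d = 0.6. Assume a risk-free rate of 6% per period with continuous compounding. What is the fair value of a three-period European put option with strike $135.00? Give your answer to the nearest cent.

Risk-neutral probability p = (e^0.06 − 0.6)/(1.25 − 0.6) = 0.4618/0.6500 = 0.7105
Terminal stock prices: S_uuu = 244.1, S_uud = 117.2, S_udd = 56.25, S_ddd = 27
Terminal payoffs (K − S): max(-109.1, 0) = 0, max(17.81, 0) = 17.81, max(78.75, 0) = 78.75, max(108, 0) = 108
Node uu (S = 195.3): V_uu = e^(−0.06)·[0.7105·0.0000 + 0.2895·17.8125] = 4.8561
Node ud (S = 93.75): V_ud = e^(−0.06)·[0.7105·17.8125 + 0.2895·78.7500] = 33.3882
Node dd (S = 45): V_dd = e^(−0.06)·[0.7105·78.7500 + 0.2895·108.0000] = 82.1382
Node u (S = 156.2): V_u = e^(−0.06)·[0.7105·4.8561 + 0.2895·33.3882] = 12.3519
Node d (S = 75): V_d = e^(−0.06)·[0.7105·33.3882 + 0.2895·82.1382] = 44.7343
Node 0 (S = 125): V_0 = e^(−0.06)·[0.7105·12.3519 + 0.2895·44.7343] = 20.4608

$20.46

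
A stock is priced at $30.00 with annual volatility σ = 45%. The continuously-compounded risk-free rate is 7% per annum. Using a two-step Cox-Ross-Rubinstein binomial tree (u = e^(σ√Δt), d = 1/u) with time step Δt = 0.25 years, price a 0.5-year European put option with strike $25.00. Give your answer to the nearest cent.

$1.52

CRR parameters: u = e^(σ√Δt) = e^(0.45·√0.25) = 1.2523, d = 1/u = 0.7985
Per-period rate: rΔt = 0.07·0.25 = 0.0175, so R = e^0.0175 = 1.0177
Risk-neutral probability p = (e^0.0175 − 0.7985)/(1.2523 − 0.7985) = 0.2191/0.4538 = 0.4829
Terminal stock prices: S_uu = 47.05, S_ud = 30, S_dd = 19.13
Terminal payoffs (K − S): max(-22.05, 0) = 0, max(-5, 0) = 0, max(5.871, 0) = 5.871
Node u (S = 37.57): V_u = e^(−0.0175)·[0.4829·0.0000 + 0.5171·0.0000] = 0.0000
Node d (S = 23.96): V_d = e^(−0.0175)·[0.4829·0.0000 + 0.5171·5.8712] = 2.9834
Node 0 (S = 30): V_0 = e^(−0.0175)·[0.4829·0.0000 + 0.5171·2.9834] = 1.5160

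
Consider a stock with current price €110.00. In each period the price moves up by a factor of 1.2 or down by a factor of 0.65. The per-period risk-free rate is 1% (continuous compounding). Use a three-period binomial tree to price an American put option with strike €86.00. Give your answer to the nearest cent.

Risk-neutral probability p = (e^0.01 − 0.65)/(1.2 − 0.65) = 0.3601/0.5500 = 0.6546
Terminal stock prices: S_uuu = 190.1, S_uud = 103, S_udd = 55.77, S_ddd = 30.21
Terminal payoffs (K − S): max(-104.1, 0) = 0, max(-16.96, 0) = 0, max(30.23, 0) = 30.23, max(55.79, 0) = 55.79
Node uu (S = 158.4): continuation = e^(−0.01)·[0.6546·0.0000 + 0.3454·0.0000] = 0.0000; exercise value = 0.0000 ≤ continuation, so V_uu = 0.0000
Node ud (S = 85.8): continuation = e^(−0.01)·[0.6546·0.0000 + 0.3454·30.2300] = 10.3365; exercise value = 0.2000 ≤ continuation, so V_ud = 10.3365
Node dd (S = 46.48): continuation = e^(−0.01)·[0.6546·30.2300 + 0.3454·55.7912] = 38.6693; exercise value = 39.5250 > continuation, so V_dd = 39.5250 (exercise)
Node u (S = 132): continuation = e^(−0.01)·[0.6546·0.0000 + 0.3454·10.3365] = 3.5343; exercise value = 0.0000 ≤ continuation, so V_u = 3.5343
Node d (S = 71.5): continuation = e^(−0.01)·[0.6546·10.3365 + 0.3454·39.5250] = 20.2140; exercise value = 14.5000 ≤ continuation, so V_d = 20.2140
Node 0 (S = 110): continuation = e^(−0.01)·[0.6546·3.5343 + 0.3454·20.2140] = 9.2024; exercise value = 0.0000 ≤ continuation, so V_0 = 9.2024

€9.20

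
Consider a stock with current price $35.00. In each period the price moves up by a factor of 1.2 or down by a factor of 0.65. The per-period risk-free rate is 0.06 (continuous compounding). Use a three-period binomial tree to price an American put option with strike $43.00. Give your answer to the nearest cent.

Risk-neutral probability p = (e^0.06 − 0.65)/(1.2 − 0.65) = 0.4118/0.5500 = 0.7488
Terminal stock prices: S_uuu = 60.48, S_uud = 32.76, S_udd = 17.75, S_ddd = 9.612
Terminal payoffs (K − S): max(-17.48, 0) = 0, max(10.24, 0) = 10.24, max(25.25, 0) = 25.25, max(33.39, 0) = 33.39
Node uu (S = 50.4): continuation = e^(−0.06)·[0.7488·0.0000 + 0.2512·10.2400] = 2.4226; exercise value = 0.0000 ≤ continuation, so V_uu = 2.4226
Node ud (S = 27.3): continuation = e^(−0.06)·[0.7488·10.2400 + 0.2512·25.2550] = 13.1959; exercise value = 15.7000 > continuation, so V_ud = 15.7000 (exercise)
Node dd (S = 14.79): continuation = e^(−0.06)·[0.7488·25.2550 + 0.2512·33.3881] = 25.7084; exercise value = 28.2125 > continuation, so V_dd = 28.2125 (exercise)
Node u (S = 42): continuation = e^(−0.06)·[0.7488·2.4226 + 0.2512·15.7000] = 5.4226; exercise value = 1.0000 ≤ continuation, so V_u = 5.4226
Node d (S = 22.75): continuation = e^(−0.06)·[0.7488·15.7000 + 0.2512·28.2125] = 17.7459; exercise value = 20.2500 > continuation, so V_d = 20.2500 (exercise)
Node 0 (S = 35): continuation = e^(−0.06)·[0.7488·5.4226 + 0.2512·20.2500] = 8.6146; exercise value = 8.0000 ≤ continuation, so V_0 = 8.6146

$8.61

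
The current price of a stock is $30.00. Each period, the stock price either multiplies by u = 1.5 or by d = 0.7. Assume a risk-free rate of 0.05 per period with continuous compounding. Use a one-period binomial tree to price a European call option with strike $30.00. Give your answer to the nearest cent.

Risk-neutral probability p = (e^0.05 − 0.7)/(1.5 − 0.7) = 0.3513/0.8000 = 0.4391
Terminal stock prices: S_u = 45, S_d = 21
Terminal payoffs (S − K): max(15, 0) = 15, max(-9, 0) = 0
Node 0 (S = 30): V_0 = e^(−0.05)·[0.4391·15.0000 + 0.5609·0.0000] = 6.2651

$6.27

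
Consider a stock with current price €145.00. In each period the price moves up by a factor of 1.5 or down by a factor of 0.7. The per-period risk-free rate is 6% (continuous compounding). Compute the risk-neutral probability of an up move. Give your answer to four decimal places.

p = 0.4523

Risk-neutral probability p = (e^0.06 − 0.7)/(1.5 − 0.7) = 0.3618/0.8000 = 0.4523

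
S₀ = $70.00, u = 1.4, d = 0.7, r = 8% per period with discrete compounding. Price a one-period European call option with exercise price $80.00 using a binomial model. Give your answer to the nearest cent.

Risk-neutral probability p = (1 + 0.08 − 0.7)/(1.4 − 0.7) = 0.3800/0.7000 = 0.5429
Terminal stock prices: S_u = 98, S_d = 49
Terminal payoffs (S − K): max(18, 0) = 18, max(-31, 0) = 0
Node 0 (S = 70): V_0 = 1/1.08·[0.5429·18.0000 + 0.4571·0.0000] = 9.0476

$9.05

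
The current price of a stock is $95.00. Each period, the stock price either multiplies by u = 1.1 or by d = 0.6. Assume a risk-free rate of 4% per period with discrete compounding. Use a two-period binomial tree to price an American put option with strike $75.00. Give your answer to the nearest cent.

Risk-neutral probability p = (1 + 0.04 − 0.6)/(1.1 − 0.6) = 0.4400/0.5000 = 0.8800
Terminal stock prices: S_uu = 115, S_ud = 62.7, S_dd = 34.2
Terminal payoffs (K − S): max(-39.95, 0) = 0, max(12.3, 0) = 12.3, max(40.8, 0) = 40.8
Node u (S = 104.5): continuation = 1/1.04·[0.8800·0.0000 + 0.1200·12.3000] = 1.4192; exercise value = 0.0000 ≤ continuation, so V_u = 1.4192
Node d (S = 57): continuation = 1/1.04·[0.8800·12.3000 + 0.1200·40.8000] = 15.1154; exercise value = 18.0000 > continuation, so V_d = 18.0000 (exercise)
Node 0 (S = 95): continuation = 1/1.04·[0.8800·1.4192 + 0.1200·18.0000] = 3.2778; exercise value = 0.0000 ≤ continuation, so V_0 = 3.2778

$3.28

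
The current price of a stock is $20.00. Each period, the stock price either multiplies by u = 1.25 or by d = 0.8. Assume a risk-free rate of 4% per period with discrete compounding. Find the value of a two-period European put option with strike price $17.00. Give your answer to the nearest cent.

$0.85

Risk-neutral probability p = (1 + 0.04 − 0.8)/(1.25 − 0.8) = 0.2400/0.4500 = 0.5333
Terminal stock prices: S_uu = 31.25, S_ud = 20, S_dd = 12.8
Terminal payoffs (K − S): max(-14.25, 0) = 0, max(-3, 0) = 0, max(4.2, 0) = 4.2
Node u (S = 25): V_u = 1/1.04·[0.5333·0.0000 + 0.4667·0.0000] = 0.0000
Node d (S = 16): V_d = 1/1.04·[0.5333·0.0000 + 0.4667·4.2000] = 1.8846
Node 0 (S = 20): V_0 = 1/1.04·[0.5333·0.0000 + 0.4667·1.8846] = 0.8457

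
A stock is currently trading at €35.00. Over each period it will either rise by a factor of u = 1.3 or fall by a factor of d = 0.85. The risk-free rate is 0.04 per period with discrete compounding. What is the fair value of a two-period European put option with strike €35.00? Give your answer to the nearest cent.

Risk-neutral probability p = (1 + 0.04 − 0.85)/(1.3 − 0.85) = 0.1900/0.4500 = 0.4222
Terminal stock prices: S_uu = 59.15, S_ud = 38.67, S_dd = 25.29
Terminal payoffs (K − S): max(-24.15, 0) = 0, max(-3.675, 0) = 0, max(9.713, 0) = 9.713
Node u (S = 45.5): V_u = 1/1.04·[0.4222·0.0000 + 0.5778·0.0000] = 0.0000
Node d (S = 29.75): V_d = 1/1.04·[0.4222·0.0000 + 0.5778·9.7125] = 5.3958
Node 0 (S = 35): V_0 = 1/1.04·[0.4222·0.0000 + 0.5778·5.3958] = 2.9977

€3.00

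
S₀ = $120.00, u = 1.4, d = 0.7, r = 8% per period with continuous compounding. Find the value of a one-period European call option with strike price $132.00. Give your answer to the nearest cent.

Risk-neutral probability p = (e^0.08 − 0.7)/(1.4 − 0.7) = 0.3833/0.7000 = 0.5476
Terminal stock prices: S_u = 168, S_d = 84
Terminal payoffs (S − K): max(36, 0) = 36, max(-48, 0) = 0
Node 0 (S = 120): V_0 = e^(−0.08)·[0.5476·36.0000 + 0.4524·0.0000] = 18.1964

$18.20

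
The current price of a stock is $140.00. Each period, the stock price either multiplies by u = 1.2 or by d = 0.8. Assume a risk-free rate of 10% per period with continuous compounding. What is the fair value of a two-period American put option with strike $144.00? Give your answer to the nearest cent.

$8.29

Risk-neutral probability p = (e^0.1 − 0.8)/(1.2 − 0.8) = 0.3052/0.4000 = 0.7629
Terminal stock prices: S_uu = 201.6, S_ud = 134.4, S_dd = 89.6
Terminal payoffs (K − S): max(-57.6, 0) = 0, max(9.6, 0) = 9.6, max(54.4, 0) = 54.4
Node u (S = 168): continuation = e^(−0.1)·[0.7629·0.0000 + 0.2371·9.6000] = 2.0593; exercise value = 0.0000 ≤ continuation, so V_u = 2.0593
Node d (S = 112): continuation = e^(−0.1)·[0.7629·9.6000 + 0.2371·54.4000] = 18.2966; exercise value = 32.0000 > continuation, so V_d = 32.0000 (exercise)
Node 0 (S = 140): continuation = e^(−0.1)·[0.7629·2.0593 + 0.2371·32.0000] = 8.2860; exercise value = 4.0000 ≤ continuation, so V_0 = 8.2860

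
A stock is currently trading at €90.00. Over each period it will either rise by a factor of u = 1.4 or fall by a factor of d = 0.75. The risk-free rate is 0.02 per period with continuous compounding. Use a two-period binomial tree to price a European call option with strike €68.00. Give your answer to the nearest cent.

Risk-neutral probability p = (e^0.02 − 0.75)/(1.4 − 0.75) = 0.2702/0.6500 = 0.4157
Terminal stock prices: S_uu = 176.4, S_ud = 94.5, S_dd = 50.62
Terminal payoffs (S − K): max(108.4, 0) = 108.4, max(26.5, 0) = 26.5, max(-17.38, 0) = 0
Node u (S = 126): V_u = e^(−0.02)·[0.4157·108.4000 + 0.5843·26.5000] = 59.3465
Node d (S = 67.5): V_d = e^(−0.02)·[0.4157·26.5000 + 0.5843·0.0000] = 10.7978
Node 0 (S = 90): V_0 = e^(−0.02)·[0.4157·59.3465 + 0.5843·10.7978] = 30.3658

€30.37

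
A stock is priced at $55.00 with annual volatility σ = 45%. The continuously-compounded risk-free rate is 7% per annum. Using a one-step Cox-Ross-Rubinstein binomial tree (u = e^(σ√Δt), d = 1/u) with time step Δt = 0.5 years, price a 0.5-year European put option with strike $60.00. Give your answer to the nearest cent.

CRR parameters: u = e^(σ√Δt) = e^(0.45·√0.5) = 1.3746, d = 1/u = 0.7275
Per-period rate: rΔt = 0.07·0.5 = 0.035, so R = e^0.035 = 1.0356
Risk-neutral probability p = (e^0.035 − 0.7275)/(1.3746 − 0.7275) = 0.3082/0.6472 = 0.4762
Terminal stock prices: S_u = 75.61, S_d = 40.01
Terminal payoffs (K − S): max(-15.61, 0) = 0, max(19.99, 0) = 19.99
Node 0 (S = 55): V_0 = e^(−0.035)·[0.4762·0.0000 + 0.5238·19.9898] = 10.1114

$10.11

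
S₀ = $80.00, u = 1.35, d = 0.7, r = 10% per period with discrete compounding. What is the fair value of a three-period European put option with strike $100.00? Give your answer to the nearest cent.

Risk-neutral probability p = (1 + 0.1 − 0.7)/(1.35 − 0.7) = 0.4000/0.6500 = 0.6154
Terminal stock prices: S_uuu = 196.8, S_uud = 102.1, S_udd = 52.92, S_ddd = 27.44
Terminal payoffs (K − S): max(-96.83, 0) = 0, max(-2.06, 0) = 0, max(47.08, 0) = 47.08, max(72.56, 0) = 72.56
Node uu (S = 145.8): V_uu = 1/1.1·[0.6154·0.0000 + 0.3846·0.0000] = 0.0000
Node ud (S = 75.6): V_ud = 1/1.1·[0.6154·0.0000 + 0.3846·47.0800] = 16.4615
Node dd (S = 39.2): V_dd = 1/1.1·[0.6154·47.0800 + 0.3846·72.5600] = 51.7091
Node u (S = 108): V_u = 1/1.1·[0.6154·0.0000 + 0.3846·16.4615] = 5.7558
Node d (S = 56): V_d = 1/1.1·[0.6154·16.4615 + 0.3846·51.7091] = 27.2894
Node 0 (S = 80): V_0 = 1/1.1·[0.6154·5.7558 + 0.3846·27.2894] = 12.7618

$12.76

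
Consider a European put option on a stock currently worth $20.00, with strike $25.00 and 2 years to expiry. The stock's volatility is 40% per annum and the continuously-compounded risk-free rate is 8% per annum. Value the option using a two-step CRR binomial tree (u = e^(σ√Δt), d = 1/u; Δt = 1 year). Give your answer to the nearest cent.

CRR parameters: u = e^(σ√Δt) = e^(0.4·√1) = 1.4918, d = 1/u = 0.6703
Per-period rate: rΔt = 0.08·1 = 0.08, so R = e^0.08 = 1.0833
Risk-neutral probability p = (e^0.08 − 0.6703)/(1.4918 − 0.6703) = 0.4130/0.8215 = 0.5027
Terminal stock prices: S_uu = 44.51, S_ud = 20, S_dd = 8.987
Terminal payoffs (K − S): max(-19.51, 0) = 0, max(5, 0) = 5, max(16.01, 0) = 16.01
Node u (S = 29.84): V_u = e^(−0.08)·[0.5027·0.0000 + 0.4973·5.0000] = 2.2953
Node d (S = 13.41): V_d = e^(−0.08)·[0.5027·5.0000 + 0.4973·16.0134] = 9.6715
Node 0 (S = 20): V_0 = e^(−0.08)·[0.5027·2.2953 + 0.4973·9.6715] = 5.5050

$5.51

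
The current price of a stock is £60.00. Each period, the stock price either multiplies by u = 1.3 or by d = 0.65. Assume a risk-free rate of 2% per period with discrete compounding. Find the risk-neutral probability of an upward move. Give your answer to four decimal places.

p = 0.5692

Risk-neutral probability p = (1 + 0.02 − 0.65)/(1.3 − 0.65) = 0.3700/0.6500 = 0.5692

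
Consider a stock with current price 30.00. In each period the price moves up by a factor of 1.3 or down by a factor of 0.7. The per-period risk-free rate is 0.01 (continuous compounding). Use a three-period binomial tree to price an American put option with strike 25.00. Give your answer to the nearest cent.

3.74

Risk-neutral probability p = (e^0.01 − 0.7)/(1.3 − 0.7) = 0.3101/0.6000 = 0.5168
Terminal stock prices: S_uuu = 65.91, S_uud = 35.49, S_udd = 19.11, S_ddd = 10.29
Terminal payoffs (K − S): max(-40.91, 0) = 0, max(-10.49, 0) = 0, max(5.89, 0) = 5.89, max(14.71, 0) = 14.71
Node uu (S = 50.7): continuation = e^(−0.01)·[0.5168·0.0000 + 0.4832·0.0000] = 0.0000; exercise value = 0.0000 ≤ continuation, so V_uu = 0.0000
Node ud (S = 27.3): continuation = e^(−0.01)·[0.5168·0.0000 + 0.4832·5.8900] = 2.8180; exercise value = 0.0000 ≤ continuation, so V_ud = 2.8180
Node dd (S = 14.7): continuation = e^(−0.01)·[0.5168·5.8900 + 0.4832·14.7100] = 10.0512; exercise value = 10.3000 > continuation, so V_dd = 10.3000 (exercise)
Node u (S = 39): continuation = e^(−0.01)·[0.5168·0.0000 + 0.4832·2.8180] = 1.3483; exercise value = 0.0000 ≤ continuation, so V_u = 1.3483
Node d (S = 21): continuation = e^(−0.01)·[0.5168·2.8180 + 0.4832·10.3000] = 6.3697; exercise value = 4.0000 ≤ continuation, so V_d = 6.3697
Node 0 (S = 30): continuation = e^(−0.01)·[0.5168·1.3483 + 0.4832·6.3697] = 3.7373; exercise value = 0.0000 ≤ continuation, so V_0 = 3.7373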